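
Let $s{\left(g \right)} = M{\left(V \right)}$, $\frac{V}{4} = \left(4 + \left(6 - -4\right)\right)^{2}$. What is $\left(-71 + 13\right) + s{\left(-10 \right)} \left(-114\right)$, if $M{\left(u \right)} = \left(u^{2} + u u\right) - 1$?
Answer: $-140141512$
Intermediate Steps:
$V = 784$ ($V = 4 \left(4 + \left(6 - -4\right)\right)^{2} = 4 \left(4 + \left(6 + 4\right)\right)^{2} = 4 \left(4 + 10\right)^{2} = 4 \cdot 14^{2} = 4 \cdot 196 = 784$)
$M{\left(u \right)} = -1 + 2 u^{2}$ ($M{\left(u \right)} = \left(u^{2} + u^{2}\right) - 1 = 2 u^{2} - 1 = -1 + 2 u^{2}$)
$s{\left(g \right)} = 1229311$ ($s{\left(g \right)} = -1 + 2 \cdot 784^{2} = -1 + 2 \cdot 614656 = -1 + 1229312 = 1229311$)
$\left(-71 + 13\right) + s{\left(-10 \right)} \left(-114\right) = \left(-71 + 13\right) + 1229311 \left(-114\right) = -58 - 140141454 = -140141512$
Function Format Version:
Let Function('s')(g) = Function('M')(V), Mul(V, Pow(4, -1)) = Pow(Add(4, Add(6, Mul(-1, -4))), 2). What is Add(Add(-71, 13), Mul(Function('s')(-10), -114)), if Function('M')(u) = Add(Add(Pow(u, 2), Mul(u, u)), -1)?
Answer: -140141512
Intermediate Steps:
V = 784 (V = Mul(4, Pow(Add(4, Add(6, Mul(-1, -4))), 2)) = Mul(4, Pow(Add(4, Add(6, 4)), 2)) = Mul(4, Pow(Add(4, 10), 2)) = Mul(4, Pow(14, 2)) = Mul(4, 196) = 784)
Function('M')(u) = Add(-1, Mul(2, Pow(u, 2))) (Function('M')(u) = Add(Add(Pow(u, 2), Pow(u, 2)), -1) = Add(Mul(2, Pow(u, 2)), -1) = Add(-1, Mul(2, Pow(u, 2))))
Function('s')(g) = 1229311 (Function('s')(g) = Add(-1, Mul(2, Pow(784, 2))) = Add(-1, Mul(2, 614656)) = Add(-1, 1229312) = 1229311)
Add(Add(-71, 13), Mul(Function('s')(-10), -114)) = Add(Add(-71, 13), Mul(1229311, -114)) = Add(-58, -140141454) = -140141512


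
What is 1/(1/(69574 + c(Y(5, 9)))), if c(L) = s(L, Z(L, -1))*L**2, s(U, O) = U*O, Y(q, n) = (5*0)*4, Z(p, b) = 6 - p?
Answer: 69574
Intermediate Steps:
Y(q, n) = 0 (Y(q, n) = 0*4 = 0)
s(U, O) = O*U
c(L) = L**3*(6 - L) (c(L) = ((6 - L)*L)*L**2 = (L*(6 - L))*L**2 = L**3*(6 - L))
1/(1/(69574 + c(Y(5, 9)))) = 1/(1/(69574 + 0**3*(6 - 1*0))) = 1/(1/(69574 + 0*(6 + 0))) = 1/(1/(69574 + 0*6)) = 1/(1/(69574 + 0)) = 1/(1/69574) = 69574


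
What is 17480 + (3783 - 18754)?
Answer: 2509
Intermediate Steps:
17480 + (3783 - 18754) = 17480 - 14971 = 2509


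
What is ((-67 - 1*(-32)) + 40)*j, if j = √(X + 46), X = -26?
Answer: 10*√5 ≈ 22.361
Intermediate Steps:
j = 2*√5 (j = √(-26 + 46) = √20 = 2*√5 ≈ 4.4721)
((-67 - 1*(-32)) + 40)*j = ((-67 - 1*(-32)) + 40)*(2*√5) = ((-67 + 32) + 40)*(2*√5) = (-35 + 40)*(2*√5) = 5*(2*√5) = 10*√5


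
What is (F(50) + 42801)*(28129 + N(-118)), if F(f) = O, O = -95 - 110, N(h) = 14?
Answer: 1198779228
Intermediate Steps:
O = -205
F(f) = -205
(F(50) + 42801)*(28129 + N(-118)) = (-205 + 42801)*(28129 + 14) = 42596*28143 = 1198779228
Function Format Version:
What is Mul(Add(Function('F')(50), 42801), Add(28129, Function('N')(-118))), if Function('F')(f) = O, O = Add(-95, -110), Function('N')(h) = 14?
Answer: 1198779228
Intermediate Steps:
O = -205
Function('F')(f) = -205
Mul(Add(Function('F')(50), 42801), Add(28129, Function('N')(-118))) = Mul(Add(-205, 42801), Add(28129, 14)) = Mul(42596, 28143) = 1198779228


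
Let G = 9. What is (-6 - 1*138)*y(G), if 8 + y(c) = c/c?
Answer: 1008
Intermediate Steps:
y(c) = -7 (y(c) = -8 + c/c = -8 + 1 = -7)
(-6 - 1*138)*y(G) = (-6 - 1*138)*(-7) = (-6 - 138)*(-7) = -144*(-7) = 1008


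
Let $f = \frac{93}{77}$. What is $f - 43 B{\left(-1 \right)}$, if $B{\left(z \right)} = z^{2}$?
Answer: $- \frac{3218}{77} \approx -41.792$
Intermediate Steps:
$f = \frac{93}{77}$ ($f = 93 \cdot \frac{1}{77} = \frac{93}{77} \approx 1.2078$)
$f - 43 B{\left(-1 \right)} = \frac{93}{77} - 43 \left(-1\right)^{2} = \frac{93}{77} - 43 = - \frac{3218}{77}$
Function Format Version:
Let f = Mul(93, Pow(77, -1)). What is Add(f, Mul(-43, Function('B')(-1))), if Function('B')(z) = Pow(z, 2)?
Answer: Rational(-3218, 77) ≈ -41.792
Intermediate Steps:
f = Rational(93, 77) (f = Mul(93, Rational(1, 77)) = Rational(93, 77) ≈ 1.2078)
Add(f, Mul(-43, Function('B')(-1))) = Add(Rational(93, 77), Mul(-43, Pow(-1, 2))) = Add(Rational(93, 77), Mul(-43, 1)) = Add(Rational(93, 77), -43) = Rational(-3218, 77)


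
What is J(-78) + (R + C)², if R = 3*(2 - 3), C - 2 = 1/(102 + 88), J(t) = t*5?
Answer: -14043279/36100 ≈ -389.01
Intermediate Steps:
J(t) = 5*t
C = 381/190 (C = 2 + 1/(102 + 88) = 2 + 1/190 = 381/190 ≈ 2.0053)
R = -3 (R = 3*(-1) = -3)
J(-78) + (R + C)² = 5*(-78) + (-3 + 381/190)² = -390 + (-189/190)² = -390 + 35721/36100 = -14043279/36100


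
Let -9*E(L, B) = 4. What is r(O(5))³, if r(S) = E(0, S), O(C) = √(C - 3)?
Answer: -64/729 ≈ -0.087791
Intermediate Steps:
E(L, B) = -4/9 (E(L, B) = -⅑*4 = -4/9)
O(C) = √(-3 + C)
r(S) = -4/9
r(O(5))³ = (-4/9)³ = -64/729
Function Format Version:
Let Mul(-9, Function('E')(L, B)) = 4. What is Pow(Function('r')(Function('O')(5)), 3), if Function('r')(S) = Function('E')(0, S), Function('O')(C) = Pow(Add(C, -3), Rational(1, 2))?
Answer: Rational(-64, 729) ≈ -0.087791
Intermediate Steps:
Function('E')(L, B) = Rational(-4, 9) (Function('E')(L, B) = Mul(Rational(-1, 9), 4) = Rational(-4, 9))
Function('O')(C) = Pow(Add(-3, C), Rational(1, 2))
Function('r')(S) = Rational(-4, 9)
Pow(Function('r')(Function('O')(5)), 3) = Pow(Rational(-4, 9), 3) = Rational(-64, 729)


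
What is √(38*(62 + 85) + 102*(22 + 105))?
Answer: 6*√515 ≈ 136.16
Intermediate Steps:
√(38*(62 + 85) + 102*(22 + 105)) = √(38*147 + 102*127) = √(5586 + 12954) = √18540 = 6*√515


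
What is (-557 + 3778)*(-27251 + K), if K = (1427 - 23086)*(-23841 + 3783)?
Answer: 1399231295591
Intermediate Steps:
K = 434436222 (K = -21659*(-20058) = 434436222)
(-557 + 3778)*(-27251 + K) = (-557 + 3778)*(-27251 + 434436222) = 3221*434408971 = 1399231295591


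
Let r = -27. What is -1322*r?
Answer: 35694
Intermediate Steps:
-1322*r = -1322*(-27) = 35694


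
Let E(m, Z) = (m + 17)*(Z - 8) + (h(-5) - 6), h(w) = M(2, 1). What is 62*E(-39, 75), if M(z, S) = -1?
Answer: -91822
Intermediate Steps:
h(w) = -1
E(m, Z) = -7 + (-8 + Z)*(17 + m) (E(m, Z) = (m + 17)*(Z - 8) + (-1 - 6) = (17 + m)*(-8 + Z) - 7 = (-8 + Z)*(17 + m) - 7 = -7 + (-8 + Z)*(17 + m))
62*E(-39, 75) = 62*(-143 - 8*(-39) + 17*75 + 75*(-39)) = 62*(-143 + 312 + 1275 - 2925) = 62*(-1481) = -91822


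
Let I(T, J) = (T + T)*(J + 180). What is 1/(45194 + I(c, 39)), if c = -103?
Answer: 1/80 ≈ 0.012500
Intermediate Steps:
I(T, J) = 2*T*(180 + J) (I(T, J) = (2*T)*(180 + J) = 2*T*(180 + J))
1/(45194 + I(c, 39)) = 1/(45194 + 2*(-103)*(180 + 39)) = 1/(45194 + 2*(-103)*219) = 1/(45194 - 45114) = 1/80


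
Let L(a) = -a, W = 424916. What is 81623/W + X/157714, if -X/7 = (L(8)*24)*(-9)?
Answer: 3866652943/33507601012 ≈ 0.11540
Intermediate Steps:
X = -12096 (X = -7*-1*8*24*(-9) = -7*(-8*24)*(-9) = -(-1344)*(-9) = -7*1728 = -12096)
81623/W + X/157714 = 81623/424916 - 12096/157714 = 81623*(1/424916) - 12096*1/157714 = 81623/424916 - 6048/78857 = 3866652943/33507601012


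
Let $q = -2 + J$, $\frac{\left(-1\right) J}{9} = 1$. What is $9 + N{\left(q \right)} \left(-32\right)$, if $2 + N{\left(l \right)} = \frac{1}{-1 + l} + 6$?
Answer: $- \frac{349}{3} \approx -116.33$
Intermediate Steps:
$J = -9$ ($J = \left(-9\right) 1 = -9$)
$q = -11$ ($q = -2 - 9 = -11$)
$N{\left(l \right)} = 4 + \frac{1}{-1 + l}$ ($N{\left(l \right)} = -2 + \left(\frac{1}{-1 + l} + 6\right) = -2 + \left(6 + \frac{1}{-1 + l}\right) = 4 + \frac{1}{-1 + l}$)
$9 + N{\left(q \right)} \left(-32\right) = 9 + \frac{-3 + 4 \left(-11\right)}{-1 - 11} \left(-32\right) = 9 + \frac{-3 - 44}{-12} \left(-32\right) = 9 + \left(- \frac{1}{12}\right) \left(-47\right) \left(-32\right) = 9 + \frac{47}{12} \left(-32\right) = 9 - \frac{376}{3} = - \frac{349}{3}$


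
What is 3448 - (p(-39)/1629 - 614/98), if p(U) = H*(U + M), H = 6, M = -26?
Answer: 91914007/26607 ≈ 3454.5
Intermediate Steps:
p(U) = -156 + 6*U (p(U) = 6*(U - 26) = 6*(-26 + U) = -156 + 6*U)
3448 - (p(-39)/1629 - 614/98) = 3448 - ((-156 + 6*(-39))/1629 - 614/98) = 3448 - ((-156 - 234)*(1/1629) - 614*1/98) = 3448 - (-390*1/1629 - 307/49) = 3448 - (-130/543 - 307/49) = 3448 - 1*(-173071/26607) = 3448 + 173071/26607 = 91914007/26607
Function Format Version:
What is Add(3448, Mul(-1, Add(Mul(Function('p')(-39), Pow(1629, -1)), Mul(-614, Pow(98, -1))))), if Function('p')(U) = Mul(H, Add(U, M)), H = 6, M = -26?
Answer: Rational(91914007, 26607) ≈ 3454.5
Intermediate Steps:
Function('p')(U) = Add(-156, Mul(6, U)) (Function('p')(U) = Mul(6, Add(U, -26)) = Mul(6, Add(-26, U)) = Add(-156, Mul(6, U)))
Add(3448, Mul(-1, Add(Mul(Function('p')(-39), Pow(1629, -1)), Mul(-614, Pow(98, -1))))) = Add(3448, Mul(-1, Add(Mul(Add(-156, Mul(6, -39)), Pow(1629, -1)), Mul(-614, Pow(98, -1))))) = Add(3448, Mul(-1, Add(Mul(Add(-156, -234), Rational(1, 1629)), Mul(-614, Rational(1, 98))))) = Add(3448, Mul(-1, Add(Mul(-390, Rational(1, 1629)), Rational(-307, 49)))) = Add(3448, Mul(-1, Add(Rational(-130, 543), Rational(-307, 49)))) = Add(3448, Mul(-1, Rational(-173071, 26607))) = Add(3448, Rational(173071, 26607)) = Rational(91914007, 26607)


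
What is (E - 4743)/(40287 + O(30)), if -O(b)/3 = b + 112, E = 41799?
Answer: 12352/13287 ≈ 0.92963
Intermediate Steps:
O(b) = -336 - 3*b (O(b) = -3*(b + 112) = -3*(112 + b) = -336 - 3*b)
(E - 4743)/(40287 + O(30)) = (41799 - 4743)/(40287 + (-336 - 3*30)) = 37056/(40287 + (-336 - 90)) = 37056/(40287 - 426) = 37056/39861 = 37056*(1/39861) = 12352/13287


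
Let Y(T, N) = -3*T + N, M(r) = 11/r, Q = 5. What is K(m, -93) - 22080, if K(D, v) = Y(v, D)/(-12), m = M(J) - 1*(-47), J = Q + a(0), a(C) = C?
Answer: -442147/20 ≈ -22107.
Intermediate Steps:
J = 5 (J = 5 + 0 = 5)
Y(T, N) = N - 3*T
m = 246/5 (m = 11/5 - 1*(-47) = 11*(⅕) + 47 = 11/5 + 47 = 246/5 ≈ 49.200)
K(D, v) = -D/12 + v/4 (K(D, v) = (D - 3*v)/(-12) = (D - 3*v)*(-1/12) = -D/12 + v/4)
K(m, -93) - 22080 = (-1/12*246/5 + (¼)*(-93)) - 22080 = (-41/10 - 93/4) - 22080 = -547/20 - 22080 = -442147/20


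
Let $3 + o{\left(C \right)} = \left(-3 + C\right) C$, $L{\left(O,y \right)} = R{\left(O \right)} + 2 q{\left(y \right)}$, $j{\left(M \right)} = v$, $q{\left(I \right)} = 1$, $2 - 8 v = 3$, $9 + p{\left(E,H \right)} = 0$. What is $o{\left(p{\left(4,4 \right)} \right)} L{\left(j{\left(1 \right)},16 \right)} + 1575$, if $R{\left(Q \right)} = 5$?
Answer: $2310$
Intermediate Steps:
$p{\left(E,H \right)} = -9$ ($p{\left(E,H \right)} = -9 + 0 = -9$)
$v = - \frac{1}{8}$ ($v = \frac{1}{4} - \frac{3}{8} = - \frac{1}{8} \approx -0.125$)
$j{\left(M \right)} = - \frac{1}{8}$
$L{\left(O,y \right)} = 7$ ($L{\left(O,y \right)} = 5 + 2 \cdot 1 = 5 + 2 = 7$)
$o{\left(C \right)} = -3 + C \left(-3 + C\right)$ ($o{\left(C \right)} = -3 + \left(-3 + C\right) C = -3 + C \left(-3 + C\right)$)
$o{\left(p{\left(4,4 \right)} \right)} L{\left(j{\left(1 \right)},16 \right)} + 1575 = \left(-3 + \left(-9\right)^{2} - -27\right) 7 + 1575 = \left(-3 + 81 + 27\right) 7 + 1575 = 105 \cdot 7 + 1575 = 735 + 1575 = 2310$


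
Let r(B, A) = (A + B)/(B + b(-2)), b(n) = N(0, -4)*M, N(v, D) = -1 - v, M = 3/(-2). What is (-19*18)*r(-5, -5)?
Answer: -6840/7 ≈ -977.14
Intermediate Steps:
M = -3/2 (M = 3*(-½) = -3/2 ≈ -1.5000)
b(n) = 3/2 (b(n) = (-1 - 1*0)*(-3/2) = (-1 + 0)*(-3/2) = -1*(-3/2) = 3/2)
r(B, A) = (A + B)/(3/2 + B) (r(B, A) = (A + B)/(B + 3/2) = (A + B)/(3/2 + B))
(-19*18)*r(-5, -5) = (-19*18)*(2*(-5 - 5)/(3 + 2*(-5))) = -684*(-10)/(3 - 10) = -684*(-10)/(-7) = -684*(-1)*(-10)/7 = -342*20/7 = -6840/7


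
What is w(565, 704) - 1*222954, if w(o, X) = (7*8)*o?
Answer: -191314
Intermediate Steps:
w(o, X) = 56*o
w(565, 704) - 1*222954 = 56*565 - 1*222954 = 31640 - 222954 = -191314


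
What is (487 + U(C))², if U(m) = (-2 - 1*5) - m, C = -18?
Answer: 248004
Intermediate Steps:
U(m) = -7 - m (U(m) = (-2 - 5) - m = -7 - m)
(487 + U(C))² = (487 + (-7 - 1*(-18)))² = (487 + (-7 + 18))² = (487 + 11)² = 498² = 248004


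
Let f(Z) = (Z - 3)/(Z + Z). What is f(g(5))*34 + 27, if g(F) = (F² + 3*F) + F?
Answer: 643/15 ≈ 42.867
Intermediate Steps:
g(F) = F² + 4*F
f(Z) = (-3 + Z)/(2*Z) (f(Z) = (-3 + Z)/((2*Z)) = (-3 + Z)*(1/(2*Z)) = (-3 + Z)/(2*Z))
f(g(5))*34 + 27 = ((-3 + 5*(4 + 5))/(2*((5*(4 + 5)))))*34 + 27 = ((-3 + 5*9)/(2*((5*9))))*34 + 27 = ((½)*(-3 + 45)/45)*34 + 27 = ((½)*(1/45)*42)*34 + 27 = (7/15)*34 + 27 = 238/15 + 27 = 643/15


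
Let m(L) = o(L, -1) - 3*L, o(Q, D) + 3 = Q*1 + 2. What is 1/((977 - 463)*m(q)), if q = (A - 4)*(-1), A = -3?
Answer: -1/7710 ≈ -0.00012970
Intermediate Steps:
o(Q, D) = -1 + Q (o(Q, D) = -3 + (Q*1 + 2) = -3 + (Q + 2) = -3 + (2 + Q) = -1 + Q)
q = 7 (q = (-3 - 4)*(-1) = -7*(-1) = 7)
m(L) = -1 - 2*L (m(L) = (-1 + L) - 3*L = -1 - 2*L)
1/((977 - 463)*m(q)) = 1/((977 - 463)*(-1 - 2*7)) = 1/(514*(-1 - 14)) = (1/514)/(-15) = (1/514)*(-1/15) = -1/7710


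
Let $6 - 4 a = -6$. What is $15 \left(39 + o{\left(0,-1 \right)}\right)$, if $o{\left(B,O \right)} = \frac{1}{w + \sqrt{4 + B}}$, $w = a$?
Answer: $588$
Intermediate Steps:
$a = 3$ ($a = \frac{3}{2} - - \frac{3}{2} = \frac{3}{2} + \frac{3}{2} = 3$)
$w = 3$
$o{\left(B,O \right)} = \frac{1}{3 + \sqrt{4 + B}}$
$15 \left(39 + o{\left(0,-1 \right)}\right) = 15 \left(39 + \frac{1}{3 + \sqrt{4 + 0}}\right) = 15 \left(39 + \frac{1}{3 + \sqrt{4}}\right) = 15 \left(39 + \frac{1}{3 + 2}\right) = 15 \left(39 + \frac{1}{5}\right) = 15 \cdot \frac{196}{5} = 588$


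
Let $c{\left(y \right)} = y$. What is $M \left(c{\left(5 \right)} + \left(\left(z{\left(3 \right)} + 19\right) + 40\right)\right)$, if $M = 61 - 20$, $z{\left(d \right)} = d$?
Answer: $2747$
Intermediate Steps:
$M = 41$ ($M = 61 - 20 = 41$)
$M \left(c{\left(5 \right)} + \left(\left(z{\left(3 \right)} + 19\right) + 40\right)\right) = 41 \left(5 + \left(\left(3 + 19\right) + 40\right)\right) = 41 \left(5 + \left(22 + 40\right)\right) = 41 \left(5 + 62\right) = 41 \cdot 67 = 2747$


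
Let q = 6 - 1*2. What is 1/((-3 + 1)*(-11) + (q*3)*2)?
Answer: 1/46 ≈ 0.021739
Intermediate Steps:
q = 4 (q = 6 - 2 = 4)
1/((-3 + 1)*(-11) + (q*3)*2) = 1/((-3 + 1)*(-11) + (4*3)*2) = 1/(-2*(-11) + 12*2) = 1/(22 + 24) = 1/46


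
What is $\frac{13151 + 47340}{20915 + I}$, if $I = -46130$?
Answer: $- \frac{60491}{25215} \approx -2.399$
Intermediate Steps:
$\frac{13151 + 47340}{20915 + I} = \frac{13151 + 47340}{20915 - 46130} = \frac{60491}{-25215} = 60491 \left(- \frac{1}{25215}\right) = - \frac{60491}{25215}$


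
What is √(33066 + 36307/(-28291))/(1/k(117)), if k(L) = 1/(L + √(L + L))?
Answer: -√688073371351834/126885135 + √26464360436609/3253465 ≈ 1.3745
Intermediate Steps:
k(L) = 1/(L + √2*√L) (k(L) = 1/(L + √(2*L)) = 1/(L + √2*√L))
√(33066 + 36307/(-28291))/(1/k(117)) = √(33066 + 36307/(-28291))/(1/(1/(117 + √2*√117))) = √(33066 + 36307*(-1/28291))/(1/(1/(117 + √2*(3*√13)))) = √(33066 - 36307/28291)/(1/(1/(117 + 3*√26))) = √(935433899/28291)/(117 + 3*√26) = (√26464360436609/28291)/(117 + 3*√26) = √26464360436609/(28291*(117 + 3*√26))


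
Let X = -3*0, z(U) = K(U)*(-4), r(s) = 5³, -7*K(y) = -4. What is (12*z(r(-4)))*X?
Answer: 0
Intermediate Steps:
K(y) = 4/7 (K(y) = -⅐*(-4) = 4/7)
r(s) = 125
z(U) = -16/7 (z(U) = (4/7)*(-4) = -16/7)
X = 0
(12*z(r(-4)))*X = (12*(-16/7))*0 = -192/7*0 = 0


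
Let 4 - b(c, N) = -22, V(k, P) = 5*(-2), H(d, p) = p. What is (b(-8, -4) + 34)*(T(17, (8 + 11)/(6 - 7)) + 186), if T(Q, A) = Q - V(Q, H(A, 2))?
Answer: 12780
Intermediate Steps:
V(k, P) = -10
b(c, N) = 26 (b(c, N) = 4 - 1*(-22) = 4 + 22 = 26)
T(Q, A) = 10 + Q (T(Q, A) = Q - 1*(-10) = Q + 10 = 10 + Q)
(b(-8, -4) + 34)*(T(17, (8 + 11)/(6 - 7)) + 186) = (26 + 34)*((10 + 17) + 186) = 60*(27 + 186) = 60*213 = 12780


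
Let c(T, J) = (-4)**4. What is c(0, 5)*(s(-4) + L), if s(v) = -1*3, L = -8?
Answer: -2816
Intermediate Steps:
c(T, J) = 256
s(v) = -3
c(0, 5)*(s(-4) + L) = 256*(-3 - 8) = 256*(-11) = -2816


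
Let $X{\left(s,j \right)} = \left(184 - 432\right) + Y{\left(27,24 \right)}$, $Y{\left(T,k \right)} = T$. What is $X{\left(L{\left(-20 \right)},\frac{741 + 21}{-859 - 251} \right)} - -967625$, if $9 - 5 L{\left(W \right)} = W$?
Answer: $967404$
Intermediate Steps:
$L{\left(W \right)} = \frac{9}{5} - \frac{W}{5}$
$X{\left(s,j \right)} = -221$ ($X{\left(s,j \right)} = \left(184 - 432\right) + 27 = -248 + 27 = -221$)
$X{\left(L{\left(-20 \right)},\frac{741 + 21}{-859 - 251} \right)} - -967625 = -221 - -967625 = -221 + 967625 = 967404$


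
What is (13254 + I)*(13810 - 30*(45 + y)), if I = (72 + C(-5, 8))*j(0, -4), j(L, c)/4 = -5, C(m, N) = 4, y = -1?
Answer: 146557660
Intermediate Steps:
j(L, c) = -20 (j(L, c) = 4*(-5) = -20)
I = -1520 (I = (72 + 4)*(-20) = 76*(-20) = -1520)
(13254 + I)*(13810 - 30*(45 + y)) = (13254 - 1520)*(13810 - 30*(45 - 1)) = 11734*(13810 - 30*44) = 11734*(13810 - 1320) = 11734*12490 = 146557660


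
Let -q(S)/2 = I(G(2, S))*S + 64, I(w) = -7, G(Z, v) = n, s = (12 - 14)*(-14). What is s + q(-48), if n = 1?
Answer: -772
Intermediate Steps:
s = 28 (s = -2*(-14) = 28)
G(Z, v) = 1
q(S) = -128 + 14*S (q(S) = -2*(-7*S + 64) = -2*(64 - 7*S) = -128 + 14*S)
s + q(-48) = 28 + (-128 + 14*(-48)) = 28 + (-128 - 672) = 28 - 800 = -772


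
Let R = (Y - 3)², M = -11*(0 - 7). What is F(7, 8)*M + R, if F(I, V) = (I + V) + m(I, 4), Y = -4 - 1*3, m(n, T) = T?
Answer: 1563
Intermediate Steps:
Y = -7 (Y = -4 - 3 = -7)
M = 77 (M = -11*(-7) = 77)
R = 100 (R = (-7 - 3)² = (-10)² = 100)
F(I, V) = 4 + I + V (F(I, V) = (I + V) + 4 = 4 + I + V)
F(7, 8)*M + R = (4 + 7 + 8)*77 + 100 = 19*77 + 100 = 1463 + 100 = 1563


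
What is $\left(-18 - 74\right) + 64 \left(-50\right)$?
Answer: $-3292$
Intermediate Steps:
$\left(-18 - 74\right) + 64 \left(-50\right) = -92 - 3200 = -3292$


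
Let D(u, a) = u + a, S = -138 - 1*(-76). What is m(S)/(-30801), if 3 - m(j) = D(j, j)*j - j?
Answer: 7747/30801 ≈ 0.25152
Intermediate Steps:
S = -62 (S = -138 + 76 = -62)
D(u, a) = a + u
m(j) = 3 + j - 2*j² (m(j) = 3 - ((j + j)*j - j) = 3 - ((2*j)*j - j) = 3 - (2*j² - j) = 3 - (-j + 2*j²) = 3 + (j - 2*j²) = 3 + j - 2*j²)
m(S)/(-30801) = (3 - 62 - 2*(-62)²)/(-30801) = (3 - 62 - 2*3844)*(-1/30801) = (3 - 62 - 7688)*(-1/30801) = -7747*(-1/30801) = 7747/30801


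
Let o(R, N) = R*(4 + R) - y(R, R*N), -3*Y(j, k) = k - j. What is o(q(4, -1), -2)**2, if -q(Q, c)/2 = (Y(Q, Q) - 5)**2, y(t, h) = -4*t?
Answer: 4410000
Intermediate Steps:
Y(j, k) = -k/3 + j/3 (Y(j, k) = -(k - j)/3 = -k/3 + j/3)
q(Q, c) = -50 (q(Q, c) = -2*((-Q/3 + Q/3) - 5)**2 = -2*(0 - 5)**2 = -2*(-5)**2 = -2*25 = -50)
o(R, N) = 4*R + R*(4 + R) (o(R, N) = R*(4 + R) - (-4)*R = R*(4 + R) + 4*R = 4*R + R*(4 + R))
o(q(4, -1), -2)**2 = (-50*(8 - 50))**2 = (-50*(-42))**2 = 2100**2 = 4410000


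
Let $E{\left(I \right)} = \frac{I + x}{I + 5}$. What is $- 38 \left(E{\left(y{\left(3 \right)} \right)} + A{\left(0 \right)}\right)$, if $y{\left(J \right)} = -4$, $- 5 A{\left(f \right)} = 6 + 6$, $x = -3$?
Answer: $\frac{1786}{5} \approx 357.2$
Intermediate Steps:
$A{\left(f \right)} = - \frac{12}{5}$ ($A{\left(f \right)} = - \frac{6 + 6}{5} = \left(- \frac{1}{5}\right) 12 = - \frac{12}{5}$)
$E{\left(I \right)} = \frac{-3 + I}{5 + I}$ ($E{\left(I \right)} = \frac{I - 3}{I + 5} = \frac{-3 + I}{5 + I}$)
$- 38 \left(E{\left(y{\left(3 \right)} \right)} + A{\left(0 \right)}\right) = - 38 \left(\frac{-3 - 4}{5 - 4} - \frac{12}{5}\right) = - 38 \left(1^{-1} \left(-7\right) - \frac{12}{5}\right) = - 38 \left(1 \left(-7\right) - \frac{12}{5}\right) = - 38 \left(-7 - \frac{12}{5}\right) = \left(-38\right) \left(- \frac{47}{5}\right) = \frac{1786}{5}$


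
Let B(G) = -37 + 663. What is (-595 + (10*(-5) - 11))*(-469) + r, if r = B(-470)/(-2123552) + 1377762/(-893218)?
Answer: 145893142669662503/474198717584 ≈ 3.0766e+5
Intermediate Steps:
B(G) = 626
r = -731577101273/474198717584 (r = 626/(-2123552) + 1377762/(-893218) = 626*(-1/2123552) + 1377762*(-1/893218) = -313/1061776 - 688881/446609 = -731577101273/474198717584 ≈ -1.5428)
(-595 + (10*(-5) - 11))*(-469) + r = (-595 + (10*(-5) - 11))*(-469) - 731577101273/474198717584 = (-595 + (-50 - 11))*(-469) - 731577101273/474198717584 = (-595 - 61)*(-469) - 731577101273/474198717584 = -656*(-469) - 731577101273/474198717584 = 307664 - 731577101273/474198717584 = 145893142669662503/474198717584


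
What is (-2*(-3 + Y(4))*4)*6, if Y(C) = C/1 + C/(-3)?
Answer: 16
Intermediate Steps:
Y(C) = 2*C/3 (Y(C) = C*1 + C*(-⅓) = C - C/3 = 2*C/3)
(-2*(-3 + Y(4))*4)*6 = (-2*(-3 + (⅔)*4)*4)*6 = (-2*(-3 + 8/3)*4)*6 = (-2*(-⅓)*4)*6 = ((⅔)*4)*6 = (8/3)*6 = 16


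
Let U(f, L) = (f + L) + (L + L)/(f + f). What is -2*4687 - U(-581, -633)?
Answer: -4741593/581 ≈ -8161.1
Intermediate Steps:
U(f, L) = L + f + L/f (U(f, L) = (L + f) + (2*L)/((2*f)) = (L + f) + (2*L)*(1/(2*f)) = (L + f) + L/f = L + f + L/f)
-2*4687 - U(-581, -633) = -2*4687 - (-633 - 581 - 633/(-581)) = -9374 - (-633 - 581 - 633*(-1/581)) = -9374 - (-633 - 581 + 633/581) = -9374 - 1*(-704701/581) = -9374 + 704701/581 = -4741593/581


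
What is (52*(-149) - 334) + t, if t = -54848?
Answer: -62930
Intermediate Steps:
(52*(-149) - 334) + t = (52*(-149) - 334) - 54848 = (-7748 - 334) - 54848 = -8082 - 54848 = -62930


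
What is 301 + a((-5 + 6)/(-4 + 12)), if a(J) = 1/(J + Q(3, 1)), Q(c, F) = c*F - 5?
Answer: 4507/15 ≈ 300.47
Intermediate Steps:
Q(c, F) = -5 + F*c (Q(c, F) = F*c - 5 = -5 + F*c)
a(J) = 1/(-2 + J) (a(J) = 1/(J + (-5 + 1*3)) = 1/(J + (-5 + 3)) = 1/(J - 2) = 1/(-2 + J))
301 + a((-5 + 6)/(-4 + 12)) = 301 + 1/(-2 + (-5 + 6)/(-4 + 12)) = 301 + 1/(-2 + 1/8) = 301 + 1/(-2 + 1*(⅛)) = 301 + 1/(-2 + ⅛) = 301 + 1/(-15/8) = 301 - 8/15 = 4507/15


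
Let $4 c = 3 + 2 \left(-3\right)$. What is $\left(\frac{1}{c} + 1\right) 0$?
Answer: $0$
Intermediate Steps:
$c = - \frac{3}{4}$ ($c = \frac{3 + 2 \left(-3\right)}{4} = \frac{3 - 6}{4} = \frac{1}{4} \left(-3\right) = - \frac{3}{4} \approx -0.75$)
$\left(\frac{1}{c} + 1\right) 0 = \left(\frac{1}{- \frac{3}{4}} + 1\right) 0 = \left(- \frac{4}{3} + 1\right) 0 = \left(- \frac{1}{3}\right) 0 = 0$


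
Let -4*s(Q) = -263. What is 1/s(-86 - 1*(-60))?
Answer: 4/263 ≈ 0.015209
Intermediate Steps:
s(Q) = 263/4 (s(Q) = -1/4*(-263) = 263/4)
1/s(-86 - 1*(-60)) = 1/(263/4) = 4/263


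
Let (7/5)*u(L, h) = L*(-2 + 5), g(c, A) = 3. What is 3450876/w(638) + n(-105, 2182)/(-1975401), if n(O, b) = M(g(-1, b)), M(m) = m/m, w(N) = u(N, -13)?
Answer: 723000716657/286433145 ≈ 2524.2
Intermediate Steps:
u(L, h) = 15*L/7 (u(L, h) = 5*(L*(-2 + 5))/7 = 5*(L*3)/7 = 5*(3*L)/7 = 15*L/7)
w(N) = 15*N/7
M(m) = 1
n(O, b) = 1
3450876/w(638) + n(-105, 2182)/(-1975401) = 3450876/(((15/7)*638)) + 1/(-1975401) = 3450876/(9570/7) + 1*(-1/1975401) = 3450876*(7/9570) - 1/1975401 = 366002/145 - 1/1975401 = 723000716657/286433145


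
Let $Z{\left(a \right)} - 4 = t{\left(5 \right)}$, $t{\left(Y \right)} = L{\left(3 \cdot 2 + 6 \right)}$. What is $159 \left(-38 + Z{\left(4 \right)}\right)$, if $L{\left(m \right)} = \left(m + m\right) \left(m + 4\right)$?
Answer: $55650$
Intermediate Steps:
$L{\left(m \right)} = 2 m \left(4 + m\right)$
$t{\left(Y \right)} = 384$ ($t{\left(Y \right)} = 2 \left(3 \cdot 2 + 6\right) \left(4 + \left(3 \cdot 2 + 6\right)\right) = 2 \left(6 + 6\right) \left(4 + \left(6 + 6\right)\right) = 2 \cdot 12 \left(4 + 12\right) = 2 \cdot 12 \cdot 16 = 384$)
$Z{\left(a \right)} = 388$ ($Z{\left(a \right)} = 4 + 384 = 388$)
$159 \left(-38 + Z{\left(4 \right)}\right) = 159 \left(-38 + 388\right) = 159 \cdot 350 = 55650$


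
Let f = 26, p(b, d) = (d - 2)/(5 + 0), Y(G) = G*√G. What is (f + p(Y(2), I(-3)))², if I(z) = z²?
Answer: 18769/25 ≈ 750.76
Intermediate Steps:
Y(G) = G^(3/2)
p(b, d) = -⅖ + d/5 (p(b, d) = (-2 + d)/5 = (-2 + d)*(⅕) = -⅖ + d/5)
(f + p(Y(2), I(-3)))² = (26 + (-⅖ + (⅕)*(-3)²))² = (26 + (-⅖ + (⅕)*9))² = (26 + (-⅖ + 9/5))² = (26 + 7/5)² = (137/5)² = 18769/25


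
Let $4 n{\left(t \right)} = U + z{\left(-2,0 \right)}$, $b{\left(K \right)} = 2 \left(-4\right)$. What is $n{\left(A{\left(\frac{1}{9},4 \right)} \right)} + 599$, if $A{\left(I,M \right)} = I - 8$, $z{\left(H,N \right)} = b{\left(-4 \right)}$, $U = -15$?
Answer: $\frac{2373}{4} \approx 593.25$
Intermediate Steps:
$b{\left(K \right)} = -8$
$z{\left(H,N \right)} = -8$
$A{\left(I,M \right)} = -8 + I$
$n{\left(t \right)} = - \frac{23}{4}$ ($n{\left(t \right)} = \frac{-15 - 8}{4} = \frac{1}{4} \left(-23\right) = - \frac{23}{4}$)
$n{\left(A{\left(\frac{1}{9},4 \right)} \right)} + 599 = - \frac{23}{4} + 599 = \frac{2373}{4}$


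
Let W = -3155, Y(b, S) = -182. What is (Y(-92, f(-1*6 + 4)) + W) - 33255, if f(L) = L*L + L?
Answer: -36592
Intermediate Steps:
f(L) = L + L² (f(L) = L² + L = L + L²)
(Y(-92, f(-1*6 + 4)) + W) - 33255 = (-182 - 3155) - 33255 = -3337 - 33255 = -36592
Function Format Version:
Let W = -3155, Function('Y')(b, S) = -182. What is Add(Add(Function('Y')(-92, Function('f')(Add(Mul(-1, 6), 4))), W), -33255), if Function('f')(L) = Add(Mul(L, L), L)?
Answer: -36592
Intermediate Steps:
Function('f')(L) = Add(L, Pow(L, 2)) (Function('f')(L) = Add(Pow(L, 2), L) = Add(L, Pow(L, 2)))
Add(Add(Function('Y')(-92, Function('f')(Add(Mul(-1, 6), 4))), W), -33255) = Add(Add(-182, -3155), -33255) = Add(-3337, -33255) = -36592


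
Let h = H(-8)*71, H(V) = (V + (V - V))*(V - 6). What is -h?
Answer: -7952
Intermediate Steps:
H(V) = V*(-6 + V) (H(V) = (V + 0)*(-6 + V) = V*(-6 + V))
h = 7952 (h = -8*(-6 - 8)*71 = -8*(-14)*71 = 112*71 = 7952)
-h = -1*7952 = -7952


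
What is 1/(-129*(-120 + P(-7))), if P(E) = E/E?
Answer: 1/15351 ≈ 6.5142e-5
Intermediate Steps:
P(E) = 1
1/(-129*(-120 + P(-7))) = 1/(-129*(-120 + 1)) = 1/(-129*(-119)) = 1/15351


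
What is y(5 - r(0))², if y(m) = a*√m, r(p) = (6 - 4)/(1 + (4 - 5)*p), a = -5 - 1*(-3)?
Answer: 12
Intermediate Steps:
a = -2 (a = -5 + 3 = -2)
r(p) = 2/(1 - p)
y(m) = -2*√m
y(5 - r(0))² = (-2*√(5 - (-2)/(-1 + 0)))² = (-2*√(5 - (-2)/(-1)))² = (-2*√(5 - (-2)*(-1)))² = (-2*√(5 - 1*2))² = (-2*√(5 - 2))² = (-2*√3)² = 12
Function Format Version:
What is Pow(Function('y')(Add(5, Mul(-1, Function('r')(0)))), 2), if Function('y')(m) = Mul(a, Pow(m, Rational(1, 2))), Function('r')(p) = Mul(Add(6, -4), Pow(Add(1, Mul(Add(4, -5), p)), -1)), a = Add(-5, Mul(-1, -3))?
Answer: 12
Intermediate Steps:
a = -2 (a = Add(-5, 3) = -2)
Function('r')(p) = Mul(2, Pow(Add(1, Mul(-1, p)), -1))
Function('y')(m) = Mul(-2, Pow(m, Rational(1, 2)))
Pow(Function('y')(Add(5, Mul(-1, Function('r')(0)))), 2) = Pow(Mul(-2, Pow(Add(5, Mul(-1, Mul(-2, Pow(Add(-1, 0), -1)))), Rational(1, 2))), 2) = Pow(Mul(-2, Pow(Add(5, Mul(-1, Mul(-2, Pow(-1, -1)))), Rational(1, 2))), 2) = Pow(Mul(-2, Pow(Add(5, Mul(-1, Mul(-2, -1))), Rational(1, 2))), 2) = Pow(Mul(-2, Pow(Add(5, Mul(-1, 2)), Rational(1, 2))), 2) = Pow(Mul(-2, Pow(Add(5, -2), Rational(1, 2))), 2) = Pow(Mul(-2, Pow(3, Rational(1, 2))), 2) = 12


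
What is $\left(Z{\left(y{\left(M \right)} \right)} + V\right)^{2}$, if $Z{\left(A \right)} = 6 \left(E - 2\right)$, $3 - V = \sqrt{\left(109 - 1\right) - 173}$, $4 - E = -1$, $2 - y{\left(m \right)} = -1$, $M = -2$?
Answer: $\left(21 - i \sqrt{65}\right)^{2} \approx 376.0 - 338.61 i$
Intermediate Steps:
$y{\left(m \right)} = 3$ ($y{\left(m \right)} = 2 - -1 = 2 + 1 = 3$)
$E = 5$ ($E = 4 - -1 = 4 + 1 = 5$)
$V = 3 - i \sqrt{65}$ ($V = 3 - \sqrt{\left(109 - 1\right) - 173} = 3 - \sqrt{108 - 173} = 3 - \sqrt{-65} = 3 - i \sqrt{65} \approx 3.0 - 8.0623 i$)
$Z{\left(A \right)} = 18$ ($Z{\left(A \right)} = 6 \left(5 - 2\right) = 6 \cdot 3 = 18$)
$\left(Z{\left(y{\left(M \right)} \right)} + V\right)^{2} = \left(18 + \left(3 - i \sqrt{65}\right)\right)^{2} = \left(21 - i \sqrt{65}\right)^{2}$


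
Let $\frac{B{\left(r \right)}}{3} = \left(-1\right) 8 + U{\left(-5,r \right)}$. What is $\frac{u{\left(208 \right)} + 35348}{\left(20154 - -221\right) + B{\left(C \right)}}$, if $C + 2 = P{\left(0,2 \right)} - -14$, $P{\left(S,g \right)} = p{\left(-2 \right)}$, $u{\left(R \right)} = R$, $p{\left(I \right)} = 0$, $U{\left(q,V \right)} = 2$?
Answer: $\frac{35556}{20357} \approx 1.7466$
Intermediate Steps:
$P{\left(S,g \right)} = 0$
$C = 12$ ($C = -2 + \left(0 - -14\right) = -2 + \left(0 + 14\right) = -2 + 14 = 12$)
$B{\left(r \right)} = -18$ ($B{\left(r \right)} = 3 \left(\left(-1\right) 8 + 2\right) = 3 \left(-8 + 2\right) = 3 \left(-6\right) = -18$)
$\frac{u{\left(208 \right)} + 35348}{\left(20154 - -221\right) + B{\left(C \right)}} = \frac{208 + 35348}{\left(20154 - -221\right) - 18} = \frac{35556}{\left(20154 + 221\right) - 18} = \frac{35556}{20375 - 18} = \frac{35556}{20357}$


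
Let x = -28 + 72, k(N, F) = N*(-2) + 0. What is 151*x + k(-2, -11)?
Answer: 6648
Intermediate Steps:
k(N, F) = -2*N (k(N, F) = -2*N + 0 = -2*N)
x = 44
151*x + k(-2, -11) = 151*44 - 2*(-2) = 6644 + 4 = 6648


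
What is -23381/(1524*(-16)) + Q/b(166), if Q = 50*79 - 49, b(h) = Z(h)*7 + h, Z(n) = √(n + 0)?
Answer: 32619187/950976 - 329*√166/234 ≈ 16.186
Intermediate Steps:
Z(n) = √n
b(h) = h + 7*√h (b(h) = √h*7 + h = 7*√h + h = h + 7*√h)
Q = 3901 (Q = 3950 - 49 = 3901)
-23381/(1524*(-16)) + Q/b(166) = -23381/(1524*(-16)) + 3901/(166 + 7*√166) = -23381/(-24384) + 3901/(166 + 7*√166) = -23381*(-1/24384) + 3901/(166 + 7*√166) = 23381/24384 + 3901/(166 + 7*√166)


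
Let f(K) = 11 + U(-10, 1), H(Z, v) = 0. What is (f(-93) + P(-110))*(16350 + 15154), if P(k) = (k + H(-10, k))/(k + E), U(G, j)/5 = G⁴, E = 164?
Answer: 42538023968/27 ≈ 1.5755e+9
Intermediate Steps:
U(G, j) = 5*G⁴
P(k) = k/(164 + k) (P(k) = (k + 0)/(k + 164) = k/(164 + k))
f(K) = 50011 (f(K) = 11 + 5*(-10)⁴ = 11 + 5*10000 = 11 + 50000 = 50011)
(f(-93) + P(-110))*(16350 + 15154) = (50011 - 110/(164 - 110))*(16350 + 15154) = (50011 - 110/54)*31504 = (50011 - 110*1/54)*31504 = (50011 - 55/27)*31504 = (1350242/27)*31504 = 42538023968/27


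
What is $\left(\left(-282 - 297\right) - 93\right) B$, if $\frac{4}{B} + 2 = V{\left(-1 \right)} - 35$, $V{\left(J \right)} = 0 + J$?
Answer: $\frac{1344}{19} \approx 70.737$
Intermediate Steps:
$V{\left(J \right)} = J$
$B = - \frac{2}{19}$ ($B = \frac{4}{-2 - 36} = \frac{4}{-38} = 4 \left(- \frac{1}{38}\right) = - \frac{2}{19} \approx -0.10526$)
$\left(\left(-282 - 297\right) - 93\right) B = \left(\left(-282 - 297\right) - 93\right) \left(- \frac{2}{19}\right) = \left(-579 - 93\right) \left(- \frac{2}{19}\right) = \left(-672\right) \left(- \frac{2}{19}\right) = \frac{1344}{19}$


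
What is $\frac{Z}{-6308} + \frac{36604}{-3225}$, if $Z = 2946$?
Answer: $- \frac{120199441}{10171650} \approx -11.817$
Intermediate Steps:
$\frac{Z}{-6308} + \frac{36604}{-3225} = \frac{2946}{-6308} + \frac{36604}{-3225} = 2946 \left(- \frac{1}{6308}\right) + 36604 \left(- \frac{1}{3225}\right) = - \frac{1473}{3154} - \frac{36604}{3225} = - \frac{120199441}{10171650}$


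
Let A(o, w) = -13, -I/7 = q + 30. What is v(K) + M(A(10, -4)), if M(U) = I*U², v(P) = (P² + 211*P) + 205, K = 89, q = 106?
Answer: -133983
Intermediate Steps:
v(P) = 205 + P² + 211*P
I = -952 (I = -7*(106 + 30) = -7*136 = -952)
M(U) = -952*U²
v(K) + M(A(10, -4)) = (205 + 89² + 211*89) - 952*(-13)² = (205 + 7921 + 18779) - 952*169 = 26905 - 160888 = -133983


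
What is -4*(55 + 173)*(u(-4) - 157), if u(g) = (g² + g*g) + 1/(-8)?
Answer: 114114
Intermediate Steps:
u(g) = -⅛ + 2*g² (u(g) = (g² + g²) - ⅛ = 2*g² - ⅛ = -⅛ + 2*g²)
-4*(55 + 173)*(u(-4) - 157) = -4*(55 + 173)*((-⅛ + 2*(-4)²) - 157) = -912*((-⅛ + 2*16) - 157) = -912*((-⅛ + 32) - 157) = -912*(255/8 - 157) = -912*(-1001)/8 = -4*(-57057/2) = 114114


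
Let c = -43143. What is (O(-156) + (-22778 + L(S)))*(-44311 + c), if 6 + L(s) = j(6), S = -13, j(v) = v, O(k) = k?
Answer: 2005670036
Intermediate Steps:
L(s) = 0 (L(s) = -6 + 6 = 0)
(O(-156) + (-22778 + L(S)))*(-44311 + c) = (-156 + (-22778 + 0))*(-44311 - 43143) = (-156 - 22778)*(-87454) = -22934*(-87454) = 2005670036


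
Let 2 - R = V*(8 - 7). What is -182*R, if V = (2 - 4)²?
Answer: 364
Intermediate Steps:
V = 4 (V = (-2)² = 4)
R = -2 (R = 2 - 4*(8 - 7) = 2 - 4 = -2)
-182*R = -182*(-2) = 364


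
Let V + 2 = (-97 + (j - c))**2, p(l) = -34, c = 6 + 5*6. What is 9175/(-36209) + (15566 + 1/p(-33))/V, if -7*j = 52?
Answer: 637601347113/1189483537246 ≈ 0.53603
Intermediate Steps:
c = 36 (c = 6 + 30 = 36)
j = -52/7 (j = -1/7*52 = -52/7 ≈ -7.4286)
V = 966191/49 (V = -2 + (-97 + (-52/7 - 1*36))**2 = -2 + (-97 + (-52/7 - 36))**2 = -2 + (-97 - 304/7)**2 = -2 + (-983/7)**2 = -2 + 966289/49 = 966191/49 ≈ 19718.)
9175/(-36209) + (15566 + 1/p(-33))/V = 9175/(-36209) + (15566 + 1/(-34))/(966191/49) = 9175*(-1/36209) + (15566 - 1/34)*(49/966191) = -9175/36209 + (529243/34)*(49/966191) = -9175/36209 + 25932907/32850494 = 637601347113/1189483537246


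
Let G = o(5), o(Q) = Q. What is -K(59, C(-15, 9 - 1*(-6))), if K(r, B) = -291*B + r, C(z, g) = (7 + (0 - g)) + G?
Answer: -932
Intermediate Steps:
G = 5
C(z, g) = 12 - g (C(z, g) = (7 + (0 - g)) + 5 = (7 - g) + 5 = 12 - g)
K(r, B) = r - 291*B
-K(59, C(-15, 9 - 1*(-6))) = -(59 - 291*(12 - (9 - 1*(-6)))) = -(59 - 291*(12 - (9 + 6))) = -(59 - 291*(12 - 1*15)) = -(59 - 291*(12 - 15)) = -(59 - 291*(-3)) = -(59 + 873) = -1*932 = -932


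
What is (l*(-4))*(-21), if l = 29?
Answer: 2436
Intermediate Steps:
(l*(-4))*(-21) = (29*(-4))*(-21) = -116*(-21) = 2436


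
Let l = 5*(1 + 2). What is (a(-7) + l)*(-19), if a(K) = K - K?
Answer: -285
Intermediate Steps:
a(K) = 0
l = 15 (l = 5*3 = 15)
(a(-7) + l)*(-19) = (0 + 15)*(-19) = 15*(-19) = -285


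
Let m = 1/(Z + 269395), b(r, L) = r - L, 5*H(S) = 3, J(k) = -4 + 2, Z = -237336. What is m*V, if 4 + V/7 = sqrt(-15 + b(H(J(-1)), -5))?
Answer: -28/32059 + 7*I*sqrt(235)/160295 ≈ -0.00087339 + 0.00066944*I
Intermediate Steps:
J(k) = -2
H(S) = 3/5 (H(S) = (1/5)*3 = 3/5)
m = 1/32059 (m = 1/(-237336 + 269395) = 1/32059 ≈ 3.1192e-5)
V = -28 + 7*I*sqrt(235)/5 (V = -28 + 7*sqrt(-15 + (3/5 - 1*(-5))) = -28 + 7*sqrt(-15 + (3/5 + 5)) = -28 + 7*sqrt(-15 + 28/5) = -28 + 7*sqrt(-47/5) = -28 + 7*(I*sqrt(235)/5) = -28 + 7*I*sqrt(235)/5 ≈ -28.0 + 21.462*I)
m*V = (-28 + 7*I*sqrt(235)/5)/32059 = -28/32059 + 7*I*sqrt(235)/160295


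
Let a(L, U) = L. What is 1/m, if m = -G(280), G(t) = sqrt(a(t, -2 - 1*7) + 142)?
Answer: -sqrt(422)/422 ≈ -0.048679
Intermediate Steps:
G(t) = sqrt(142 + t) (G(t) = sqrt(t + 142) = sqrt(142 + t))
m = -sqrt(422) (m = -sqrt(142 + 280) = -sqrt(422) ≈ -20.543)
1/m = 1/(-sqrt(422)) = -sqrt(422)/422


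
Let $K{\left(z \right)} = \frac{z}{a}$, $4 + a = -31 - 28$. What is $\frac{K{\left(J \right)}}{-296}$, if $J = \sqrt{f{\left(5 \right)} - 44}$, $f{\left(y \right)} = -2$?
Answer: $\frac{i \sqrt{46}}{18648} \approx 0.0003637 i$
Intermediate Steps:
$a = -63$ ($a = -4 - 59 = -63$)
$J = i \sqrt{46}$ ($J = \sqrt{-2 - 44} = \sqrt{-46} = i \sqrt{46} \approx 6.7823 i$)
$K{\left(z \right)} = - \frac{z}{63}$ ($K{\left(z \right)} = \frac{z}{-63} = z \left(- \frac{1}{63}\right) = - \frac{z}{63}$)
$\frac{K{\left(J \right)}}{-296} = \frac{\left(- \frac{1}{63}\right) i \sqrt{46}}{-296} = - \frac{i \sqrt{46}}{63} \left(- \frac{1}{296}\right) = \frac{i \sqrt{46}}{18648}$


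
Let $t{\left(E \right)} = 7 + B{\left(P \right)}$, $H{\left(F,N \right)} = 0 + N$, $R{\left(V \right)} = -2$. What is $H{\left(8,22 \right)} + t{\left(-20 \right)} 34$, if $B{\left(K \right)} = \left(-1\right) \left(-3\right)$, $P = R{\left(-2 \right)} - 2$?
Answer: $362$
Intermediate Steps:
$P = -4$ ($P = -2 - 2 = -4$)
$B{\left(K \right)} = 3$
$H{\left(F,N \right)} = N$
$t{\left(E \right)} = 10$ ($t{\left(E \right)} = 7 + 3 = 10$)
$H{\left(8,22 \right)} + t{\left(-20 \right)} 34 = 22 + 10 \cdot 34 = 22 + 340 = 362$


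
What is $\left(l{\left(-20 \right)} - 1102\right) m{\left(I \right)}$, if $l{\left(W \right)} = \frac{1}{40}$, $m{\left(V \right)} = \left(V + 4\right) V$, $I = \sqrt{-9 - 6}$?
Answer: $\frac{132237}{8} - \frac{44079 i \sqrt{15}}{10} \approx 16530.0 - 17072.0 i$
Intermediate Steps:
$I = i \sqrt{15}$ ($I = \sqrt{-15} = i \sqrt{15} \approx 3.873 i$)
$m{\left(V \right)} = V \left(4 + V\right)$ ($m{\left(V \right)} = \left(4 + V\right) V = V \left(4 + V\right)$)
$l{\left(W \right)} = \frac{1}{40}$
$\left(l{\left(-20 \right)} - 1102\right) m{\left(I \right)} = \left(\frac{1}{40} - 1102\right) i \sqrt{15} \left(4 + i \sqrt{15}\right) = - \frac{44079 i \sqrt{15} \left(4 + i \sqrt{15}\right)}{40}$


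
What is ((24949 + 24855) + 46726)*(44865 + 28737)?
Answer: 7104801060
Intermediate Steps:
((24949 + 24855) + 46726)*(44865 + 28737) = (49804 + 46726)*73602 = 96530*73602 = 7104801060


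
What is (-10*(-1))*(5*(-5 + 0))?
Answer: -250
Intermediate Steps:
(-10*(-1))*(5*(-5 + 0)) = 10*(5*(-5)) = 10*(-25) = -250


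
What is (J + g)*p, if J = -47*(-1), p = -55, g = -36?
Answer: -605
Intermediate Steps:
J = 47
(J + g)*p = (47 - 36)*(-55) = 11*(-55) = -605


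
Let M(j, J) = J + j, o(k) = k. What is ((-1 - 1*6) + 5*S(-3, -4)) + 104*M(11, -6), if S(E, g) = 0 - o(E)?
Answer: 528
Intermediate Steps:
S(E, g) = -E (S(E, g) = 0 - E = -E)
((-1 - 1*6) + 5*S(-3, -4)) + 104*M(11, -6) = ((-1 - 1*6) + 5*(-1*(-3))) + 104*(-6 + 11) = ((-1 - 6) + 5*3) + 104*5 = (-7 + 15) + 520 = 8 + 520 = 528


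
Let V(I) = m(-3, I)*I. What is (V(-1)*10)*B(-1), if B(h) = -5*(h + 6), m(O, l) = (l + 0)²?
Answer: 250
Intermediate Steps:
m(O, l) = l²
B(h) = -30 - 5*h (B(h) = -5*(6 + h) = -30 - 5*h)
V(I) = I³ (V(I) = I²*I = I³)
(V(-1)*10)*B(-1) = ((-1)³*10)*(-30 - 5*(-1)) = (-1*10)*(-30 + 5) = -10*(-25) = 250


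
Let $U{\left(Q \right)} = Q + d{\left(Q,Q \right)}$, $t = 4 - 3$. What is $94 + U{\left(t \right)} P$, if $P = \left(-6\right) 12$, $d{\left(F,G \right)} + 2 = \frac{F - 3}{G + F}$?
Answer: $238$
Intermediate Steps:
$d{\left(F,G \right)} = -2 + \frac{-3 + F}{F + G}$ ($d{\left(F,G \right)} = -2 + \frac{F - 3}{G + F} = -2 + \frac{-3 + F}{F + G}$)
$t = 1$
$P = -72$
$U{\left(Q \right)} = Q + \frac{-3 - 3 Q}{2 Q}$ ($U{\left(Q \right)} = Q + \frac{-3 - Q - 2 Q}{Q + Q} = Q + \frac{-3 - 3 Q}{2 Q}$)
$94 + U{\left(t \right)} P = 94 + \left(- \frac{3}{2} + 1 - \frac{3}{2 \cdot 1}\right) \left(-72\right) = 94 + \left(- \frac{3}{2} + 1 - \frac{3}{2}\right) \left(-72\right) = 94 - -144 = 94 + 144 = 238$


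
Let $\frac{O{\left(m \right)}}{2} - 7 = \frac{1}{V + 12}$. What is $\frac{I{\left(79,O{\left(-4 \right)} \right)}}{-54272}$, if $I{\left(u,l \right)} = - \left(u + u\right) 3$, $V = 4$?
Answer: $\frac{237}{27136} \approx 0.0087338$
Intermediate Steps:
$O{\left(m \right)} = \frac{113}{8}$ ($O{\left(m \right)} = 14 + \frac{2}{4 + 12} = 14 + \frac{2}{16} = 14 + 2 \cdot \frac{1}{16} = 14 + \frac{1}{8} = \frac{113}{8}$)
$I{\left(u,l \right)} = - 6 u$ ($I{\left(u,l \right)} = - 2 u 3 = - 6 u$)
$\frac{I{\left(79,O{\left(-4 \right)} \right)}}{-54272} = \frac{\left(-6\right) 79}{-54272} = \left(-474\right) \left(- \frac{1}{54272}\right) = \frac{237}{27136}$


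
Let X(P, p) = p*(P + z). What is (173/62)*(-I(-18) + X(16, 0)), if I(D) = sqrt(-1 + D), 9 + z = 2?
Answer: -173*I*sqrt(19)/62 ≈ -12.163*I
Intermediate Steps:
z = -7 (z = -9 + 2 = -7)
X(P, p) = p*(-7 + P) (X(P, p) = p*(P - 7) = p*(-7 + P))
(173/62)*(-I(-18) + X(16, 0)) = (173/62)*(-sqrt(-1 - 18) + 0*(-7 + 16)) = (173*(1/62))*(-sqrt(-19) + 0*9) = 173*(-I*sqrt(19) + 0)/62 = 173*(-I*sqrt(19))/62 = -173*I*sqrt(19)/62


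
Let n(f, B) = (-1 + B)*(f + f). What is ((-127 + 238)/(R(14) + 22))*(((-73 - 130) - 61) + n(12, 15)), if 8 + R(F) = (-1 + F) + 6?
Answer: 2664/11 ≈ 242.18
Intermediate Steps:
R(F) = -3 + F (R(F) = -8 + ((-1 + F) + 6) = -8 + (5 + F) = -3 + F)
n(f, B) = 2*f*(-1 + B) (n(f, B) = (-1 + B)*(2*f) = 2*f*(-1 + B))
((-127 + 238)/(R(14) + 22))*(((-73 - 130) - 61) + n(12, 15)) = ((-127 + 238)/((-3 + 14) + 22))*(((-73 - 130) - 61) + 2*12*(-1 + 15)) = (111/(11 + 22))*((-203 - 61) + 2*12*14) = (111/33)*(-264 + 336) = (111*(1/33))*72 = (37/11)*72 = 2664/11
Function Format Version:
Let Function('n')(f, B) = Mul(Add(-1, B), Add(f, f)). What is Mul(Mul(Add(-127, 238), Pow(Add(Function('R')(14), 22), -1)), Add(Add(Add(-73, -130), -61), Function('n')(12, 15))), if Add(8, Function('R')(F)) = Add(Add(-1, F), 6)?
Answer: Rational(2664, 11) ≈ 242.18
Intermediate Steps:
Function('R')(F) = Add(-3, F) (Function('R')(F) = Add(-8, Add(Add(-1, F), 6)) = Add(-8, Add(5, F)) = Add(-3, F))
Function('n')(f, B) = Mul(2, f, Add(-1, B)) (Function('n')(f, B) = Mul(Add(-1, B), Mul(2, f)) = Mul(2, f, Add(-1, B)))
Mul(Mul(Add(-127, 238), Pow(Add(Function('R')(14), 22), -1)), Add(Add(Add(-73, -130), -61), Function('n')(12, 15))) = Mul(Mul(Add(-127, 238), Pow(Add(Add(-3, 14), 22), -1)), Add(Add(Add(-73, -130), -61), Mul(2, 12, Add(-1, 15)))) = Mul(Mul(111, Pow(Add(11, 22), -1)), Add(Add(-203, -61), Mul(2, 12, 14))) = Mul(Mul(111, Pow(33, -1)), Add(-264, 336)) = Mul(Mul(111, Rational(1, 33)), 72) = Mul(Rational(37, 11), 72) = Rational(2664, 11)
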